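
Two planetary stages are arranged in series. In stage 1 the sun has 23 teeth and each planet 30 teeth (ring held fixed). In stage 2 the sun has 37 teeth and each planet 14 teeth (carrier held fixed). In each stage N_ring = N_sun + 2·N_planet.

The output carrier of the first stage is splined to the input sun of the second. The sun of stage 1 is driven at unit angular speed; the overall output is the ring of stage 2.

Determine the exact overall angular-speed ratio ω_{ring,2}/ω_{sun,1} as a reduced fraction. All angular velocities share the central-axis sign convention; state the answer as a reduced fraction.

Stage 1: N_ring = 23 + 2·30 = 83
Stage 1: 23(ω_s−ω_c) = −83(ω_r−ω_c),  ω_r=0, ω_s=1
Stage 1: 23(1−ω_c) = −83(0−ω_c)  ⇒  106ω_c = 23  ⇒  ω_c = 23/106
  ⇒ ω_c¹/ω_s¹ = 23/106
Stage 2: N_ring = 37 + 2·14 = 65
Stage 2: 37(ω_s−ω_c) = −65(ω_r−ω_c),  ω_c=0, ω_s=1
Stage 2: ω_r = 0 − (37/65)(1−0) = -37/65
  ⇒ ω_r²/ω_s² = -37/65
Coupling ω_s² = ω_c¹ ⇒ overall = 23/106 × -37/65 = -851/6890

-851/6890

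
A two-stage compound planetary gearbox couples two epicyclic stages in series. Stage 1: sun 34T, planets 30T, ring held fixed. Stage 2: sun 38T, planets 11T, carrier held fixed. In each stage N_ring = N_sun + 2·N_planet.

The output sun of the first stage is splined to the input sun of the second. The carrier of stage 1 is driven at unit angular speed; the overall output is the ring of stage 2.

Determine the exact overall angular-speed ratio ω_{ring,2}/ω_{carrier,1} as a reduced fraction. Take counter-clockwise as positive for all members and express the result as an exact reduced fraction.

Stage 1: N_ring = 34 + 2·30 = 94
Stage 1: 34(ω_s−ω_c) = −94(ω_r−ω_c),  ω_r=0, ω_c=1
Stage 1: ω_s = 1 − (94/34)(0−1) = 64/17
  ⇒ ω_s¹/ω_c¹ = 64/17
Stage 2: N_ring = 38 + 2·11 = 60
Stage 2: 38(ω_s−ω_c) = −60(ω_r−ω_c),  ω_c=0, ω_s=1
Stage 2: ω_r = 0 − (38/60)(1−0) = -19/30
  ⇒ ω_r²/ω_s² = -19/30
Coupling ω_s² = ω_s¹ ⇒ overall = 64/17 × -19/30 = -608/255

-608/255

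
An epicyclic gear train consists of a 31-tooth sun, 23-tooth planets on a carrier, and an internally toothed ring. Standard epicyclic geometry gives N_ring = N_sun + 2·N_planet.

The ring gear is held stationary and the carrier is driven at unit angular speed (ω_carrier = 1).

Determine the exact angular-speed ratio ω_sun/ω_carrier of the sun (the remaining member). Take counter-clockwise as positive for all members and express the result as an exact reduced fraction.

N_ring = 31 + 2·23 = 77
31(ω_s−ω_c) = −77(ω_r−ω_c),  ω_r=0, ω_c=1
ω_s = 1 − (77/31)(0−1) = 108/31
ω_s/ω_c = 108/31

108/31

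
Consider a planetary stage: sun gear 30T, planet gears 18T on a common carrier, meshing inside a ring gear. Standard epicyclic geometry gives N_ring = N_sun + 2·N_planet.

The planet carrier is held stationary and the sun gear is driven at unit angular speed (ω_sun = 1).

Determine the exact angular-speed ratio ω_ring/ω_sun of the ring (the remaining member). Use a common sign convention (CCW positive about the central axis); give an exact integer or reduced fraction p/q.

N_ring = 30 + 2·18 = 66
30(ω_s−ω_c) = −66(ω_r−ω_c),  ω_c=0, ω_s=1
ω_r = 0 − (30/66)(1−0) = -5/11
ω_r/ω_s = -5/11

-5/11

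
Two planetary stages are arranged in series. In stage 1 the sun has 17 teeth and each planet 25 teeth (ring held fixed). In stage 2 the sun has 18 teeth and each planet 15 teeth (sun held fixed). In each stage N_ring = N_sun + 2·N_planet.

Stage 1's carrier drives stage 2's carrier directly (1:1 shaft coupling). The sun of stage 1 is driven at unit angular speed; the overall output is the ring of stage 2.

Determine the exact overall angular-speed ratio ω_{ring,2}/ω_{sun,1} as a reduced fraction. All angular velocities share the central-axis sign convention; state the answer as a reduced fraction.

187/672

Stage 1: N_ring = 17 + 2·25 = 67
Stage 1: 17(ω_s−ω_c) = −67(ω_r−ω_c),  ω_r=0, ω_s=1
Stage 1: 17(1−ω_c) = −67(0−ω_c)  ⇒  84ω_c = 17  ⇒  ω_c = 17/84
  ⇒ ω_c¹/ω_s¹ = 17/84
Stage 2: N_ring = 18 + 2·15 = 48
Stage 2: 18(ω_s−ω_c) = −48(ω_r−ω_c),  ω_s=0, ω_c=1
Stage 2: ω_r = 1 − (18/48)(0−1) = 11/8
  ⇒ ω_r²/ω_c² = 11/8
Coupling ω_c² = ω_c¹ ⇒ overall = 17/84 × 11/8 = 187/672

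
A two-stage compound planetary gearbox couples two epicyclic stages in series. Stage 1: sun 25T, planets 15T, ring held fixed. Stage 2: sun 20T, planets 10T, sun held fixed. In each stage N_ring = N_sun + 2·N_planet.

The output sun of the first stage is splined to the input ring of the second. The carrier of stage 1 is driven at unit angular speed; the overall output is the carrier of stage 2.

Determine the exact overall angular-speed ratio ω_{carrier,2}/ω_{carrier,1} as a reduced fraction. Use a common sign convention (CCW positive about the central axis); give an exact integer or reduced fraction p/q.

32/15

Stage 1: N_ring = 25 + 2·15 = 55
Stage 1: 25(ω_s−ω_c) = −55(ω_r−ω_c),  ω_r=0, ω_c=1
Stage 1: ω_s = 1 − (55/25)(0−1) = 16/5
  ⇒ ω_s¹/ω_c¹ = 16/5
Stage 2: N_ring = 20 + 2·10 = 40
Stage 2: 20(ω_s−ω_c) = −40(ω_r−ω_c),  ω_s=0, ω_r=1
Stage 2: 20(0−ω_c) = −40(1−ω_c)  ⇒  60ω_c = 40  ⇒  ω_c = 2/3
  ⇒ ω_c²/ω_r² = 2/3
Coupling ω_r² = ω_s¹ ⇒ overall = 16/5 × 2/3 = 32/15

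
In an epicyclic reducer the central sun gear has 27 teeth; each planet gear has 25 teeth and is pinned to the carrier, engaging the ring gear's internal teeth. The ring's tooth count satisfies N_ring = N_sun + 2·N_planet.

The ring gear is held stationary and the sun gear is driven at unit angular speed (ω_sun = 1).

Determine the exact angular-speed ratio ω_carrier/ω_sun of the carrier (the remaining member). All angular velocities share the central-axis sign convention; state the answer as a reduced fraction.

27/104

N_ring = 27 + 2·25 = 77
27(ω_s−ω_c) = −77(ω_r−ω_c),  ω_r=0, ω_s=1
27(1−ω_c) = −77(0−ω_c)  ⇒  104ω_c = 27  ⇒  ω_c = 27/104
ω_c/ω_s = 27/104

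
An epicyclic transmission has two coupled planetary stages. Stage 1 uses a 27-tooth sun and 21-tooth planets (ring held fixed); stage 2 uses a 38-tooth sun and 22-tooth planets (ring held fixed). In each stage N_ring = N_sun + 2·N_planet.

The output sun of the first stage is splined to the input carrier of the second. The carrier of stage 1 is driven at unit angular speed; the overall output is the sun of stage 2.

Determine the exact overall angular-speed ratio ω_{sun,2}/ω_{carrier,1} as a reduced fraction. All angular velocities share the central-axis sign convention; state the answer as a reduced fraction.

640/57

Stage 1: N_ring = 27 + 2·21 = 69
Stage 1: 27(ω_s−ω_c) = −69(ω_r−ω_c),  ω_r=0, ω_c=1
Stage 1: ω_s = 1 − (69/27)(0−1) = 32/9
  ⇒ ω_s¹/ω_c¹ = 32/9
Stage 2: N_ring = 38 + 2·22 = 82
Stage 2: 38(ω_s−ω_c) = −82(ω_r−ω_c),  ω_r=0, ω_c=1
Stage 2: ω_s = 1 − (82/38)(0−1) = 60/19
  ⇒ ω_s²/ω_c² = 60/19
Coupling ω_c² = ω_s¹ ⇒ overall = 32/9 × 60/19 = 640/57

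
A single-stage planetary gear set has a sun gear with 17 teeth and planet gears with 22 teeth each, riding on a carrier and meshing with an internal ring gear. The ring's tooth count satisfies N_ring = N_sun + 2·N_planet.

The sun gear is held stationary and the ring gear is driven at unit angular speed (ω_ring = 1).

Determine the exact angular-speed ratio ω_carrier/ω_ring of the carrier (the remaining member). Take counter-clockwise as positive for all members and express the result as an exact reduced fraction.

N_ring = 17 + 2·22 = 61
17(ω_s−ω_c) = −61(ω_r−ω_c),  ω_s=0, ω_r=1
17(0−ω_c) = −61(1−ω_c)  ⇒  78ω_c = 61  ⇒  ω_c = 61/78
ω_c/ω_r = 61/78

61/78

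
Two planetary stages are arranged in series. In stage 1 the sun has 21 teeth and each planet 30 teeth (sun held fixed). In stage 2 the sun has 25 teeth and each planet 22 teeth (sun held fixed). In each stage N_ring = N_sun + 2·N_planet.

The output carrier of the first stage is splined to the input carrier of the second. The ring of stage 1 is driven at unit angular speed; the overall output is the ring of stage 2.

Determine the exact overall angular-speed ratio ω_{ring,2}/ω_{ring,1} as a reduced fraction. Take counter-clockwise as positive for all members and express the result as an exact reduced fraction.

423/391

Stage 1: N_ring = 21 + 2·30 = 81
Stage 1: 21(ω_s−ω_c) = −81(ω_r−ω_c),  ω_s=0, ω_r=1
Stage 1: 21(0−ω_c) = −81(1−ω_c)  ⇒  102ω_c = 81  ⇒  ω_c = 27/34
  ⇒ ω_c¹/ω_r¹ = 27/34
Stage 2: N_ring = 25 + 2·22 = 69
Stage 2: 25(ω_s−ω_c) = −69(ω_r−ω_c),  ω_s=0, ω_c=1
Stage 2: ω_r = 1 − (25/69)(0−1) = 94/69
  ⇒ ω_r²/ω_c² = 94/69
Coupling ω_c² = ω_c¹ ⇒ overall = 27/34 × 94/69 = 423/391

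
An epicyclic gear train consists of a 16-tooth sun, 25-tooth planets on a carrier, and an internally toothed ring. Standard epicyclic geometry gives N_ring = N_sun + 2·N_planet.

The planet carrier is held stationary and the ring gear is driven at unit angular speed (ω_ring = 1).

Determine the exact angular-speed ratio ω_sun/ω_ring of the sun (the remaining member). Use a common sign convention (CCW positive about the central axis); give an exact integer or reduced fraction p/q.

-33/8

N_ring = 16 + 2·25 = 66
16(ω_s−ω_c) = −66(ω_r−ω_c),  ω_c=0, ω_r=1
ω_s = 0 − (66/16)(1−0) = -33/8
ω_s/ω_r = -33/8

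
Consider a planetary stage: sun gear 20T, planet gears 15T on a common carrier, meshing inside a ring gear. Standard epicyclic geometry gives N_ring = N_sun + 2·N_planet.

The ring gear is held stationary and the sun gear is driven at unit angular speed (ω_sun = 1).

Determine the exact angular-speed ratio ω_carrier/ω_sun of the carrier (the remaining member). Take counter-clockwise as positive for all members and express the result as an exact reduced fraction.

2/7

N_ring = 20 + 2·15 = 50
20(ω_s−ω_c) = −50(ω_r−ω_c),  ω_r=0, ω_s=1
20(1−ω_c) = −50(0−ω_c)  ⇒  70ω_c = 20  ⇒  ω_c = 2/7
ω_c/ω_s = 2/7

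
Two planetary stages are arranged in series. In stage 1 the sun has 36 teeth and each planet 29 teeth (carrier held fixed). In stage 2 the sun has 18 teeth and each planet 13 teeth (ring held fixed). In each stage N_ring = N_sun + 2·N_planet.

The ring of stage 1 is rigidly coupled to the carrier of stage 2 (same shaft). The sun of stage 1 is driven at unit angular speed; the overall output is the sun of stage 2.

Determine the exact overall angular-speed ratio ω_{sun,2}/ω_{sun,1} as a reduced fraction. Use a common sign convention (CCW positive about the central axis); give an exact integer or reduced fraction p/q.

Stage 1: N_ring = 36 + 2·29 = 94
Stage 1: 36(ω_s−ω_c) = −94(ω_r−ω_c),  ω_c=0, ω_s=1
Stage 1: ω_r = 0 − (36/94)(1−0) = -18/47
  ⇒ ω_r¹/ω_s¹ = -18/47
Stage 2: N_ring = 18 + 2·13 = 44
Stage 2: 18(ω_s−ω_c) = −44(ω_r−ω_c),  ω_r=0, ω_c=1
Stage 2: ω_s = 1 − (44/18)(0−1) = 31/9
  ⇒ ω_s²/ω_c² = 31/9
Coupling ω_c² = ω_r¹ ⇒ overall = -18/47 × 31/9 = -62/47

-62/47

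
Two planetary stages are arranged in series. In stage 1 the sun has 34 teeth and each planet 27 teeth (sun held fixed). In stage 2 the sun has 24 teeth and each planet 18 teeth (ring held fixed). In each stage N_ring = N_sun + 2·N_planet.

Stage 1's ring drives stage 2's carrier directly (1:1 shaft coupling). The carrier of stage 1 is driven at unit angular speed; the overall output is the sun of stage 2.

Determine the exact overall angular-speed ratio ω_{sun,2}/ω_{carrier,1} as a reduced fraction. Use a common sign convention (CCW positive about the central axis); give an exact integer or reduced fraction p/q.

Stage 1: N_ring = 34 + 2·27 = 88
Stage 1: 34(ω_s−ω_c) = −88(ω_r−ω_c),  ω_s=0, ω_c=1
Stage 1: ω_r = 1 − (34/88)(0−1) = 61/44
  ⇒ ω_r¹/ω_c¹ = 61/44
Stage 2: N_ring = 24 + 2·18 = 60
Stage 2: 24(ω_s−ω_c) = −60(ω_r−ω_c),  ω_r=0, ω_c=1
Stage 2: ω_s = 1 − (60/24)(0−1) = 7/2
  ⇒ ω_s²/ω_c² = 7/2
Coupling ω_c² = ω_r¹ ⇒ overall = 61/44 × 7/2 = 427/88

427/88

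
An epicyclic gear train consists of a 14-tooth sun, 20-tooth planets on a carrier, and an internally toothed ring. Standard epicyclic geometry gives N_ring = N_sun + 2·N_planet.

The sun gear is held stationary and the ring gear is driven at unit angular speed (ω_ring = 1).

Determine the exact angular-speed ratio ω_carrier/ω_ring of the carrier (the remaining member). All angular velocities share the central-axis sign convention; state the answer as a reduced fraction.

27/34

N_ring = 14 + 2·20 = 54
14(ω_s−ω_c) = −54(ω_r−ω_c),  ω_s=0, ω_r=1
14(0−ω_c) = −54(1−ω_c)  ⇒  68ω_c = 54  ⇒  ω_c = 27/34
ω_c/ω_r = 27/34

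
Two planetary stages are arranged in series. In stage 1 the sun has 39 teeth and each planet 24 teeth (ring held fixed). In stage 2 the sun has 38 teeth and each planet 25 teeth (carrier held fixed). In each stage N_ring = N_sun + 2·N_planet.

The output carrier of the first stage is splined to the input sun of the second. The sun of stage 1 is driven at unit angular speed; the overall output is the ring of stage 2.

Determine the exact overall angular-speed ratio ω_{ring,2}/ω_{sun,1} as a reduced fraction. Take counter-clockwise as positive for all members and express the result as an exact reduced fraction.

Stage 1: N_ring = 39 + 2·24 = 87
Stage 1: 39(ω_s−ω_c) = −87(ω_r−ω_c),  ω_r=0, ω_s=1
Stage 1: 39(1−ω_c) = −87(0−ω_c)  ⇒  126ω_c = 39  ⇒  ω_c = 13/42
  ⇒ ω_c¹/ω_s¹ = 13/42
Stage 2: N_ring = 38 + 2·25 = 88
Stage 2: 38(ω_s−ω_c) = −88(ω_r−ω_c),  ω_c=0, ω_s=1
Stage 2: ω_r = 0 − (38/88)(1−0) = -19/44
  ⇒ ω_r²/ω_s² = -19/44
Coupling ω_s² = ω_c¹ ⇒ overall = 13/42 × -19/44 = -247/1848

-247/1848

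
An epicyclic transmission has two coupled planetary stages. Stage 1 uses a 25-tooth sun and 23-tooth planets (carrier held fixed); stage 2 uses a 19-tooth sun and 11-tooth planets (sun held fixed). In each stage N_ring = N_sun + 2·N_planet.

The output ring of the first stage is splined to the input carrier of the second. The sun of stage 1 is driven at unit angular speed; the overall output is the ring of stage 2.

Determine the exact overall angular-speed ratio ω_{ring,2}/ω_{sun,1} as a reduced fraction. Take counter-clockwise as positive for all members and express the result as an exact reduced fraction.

Stage 1: N_ring = 25 + 2·23 = 71
Stage 1: 25(ω_s−ω_c) = −71(ω_r−ω_c),  ω_c=0, ω_s=1
Stage 1: ω_r = 0 − (25/71)(1−0) = -25/71
  ⇒ ω_r¹/ω_s¹ = -25/71
Stage 2: N_ring = 19 + 2·11 = 41
Stage 2: 19(ω_s−ω_c) = −41(ω_r−ω_c),  ω_s=0, ω_c=1
Stage 2: ω_r = 1 − (19/41)(0−1) = 60/41
  ⇒ ω_r²/ω_c² = 60/41
Coupling ω_c² = ω_r¹ ⇒ overall = -25/71 × 60/41 = -1500/2911

-1500/2911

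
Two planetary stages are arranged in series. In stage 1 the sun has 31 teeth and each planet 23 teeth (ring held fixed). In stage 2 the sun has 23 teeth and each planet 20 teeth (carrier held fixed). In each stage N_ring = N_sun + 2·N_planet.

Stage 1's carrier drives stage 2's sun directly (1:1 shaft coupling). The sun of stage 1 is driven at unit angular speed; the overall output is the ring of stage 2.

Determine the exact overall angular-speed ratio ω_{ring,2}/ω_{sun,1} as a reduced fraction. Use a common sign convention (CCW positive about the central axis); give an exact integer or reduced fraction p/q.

Stage 1: N_ring = 31 + 2·23 = 77
Stage 1: 31(ω_s−ω_c) = −77(ω_r−ω_c),  ω_r=0, ω_s=1
Stage 1: 31(1−ω_c) = −77(0−ω_c)  ⇒  108ω_c = 31  ⇒  ω_c = 31/108
  ⇒ ω_c¹/ω_s¹ = 31/108
Stage 2: N_ring = 23 + 2·20 = 63
Stage 2: 23(ω_s−ω_c) = −63(ω_r−ω_c),  ω_c=0, ω_s=1
Stage 2: ω_r = 0 − (23/63)(1−0) = -23/63
  ⇒ ω_r²/ω_s² = -23/63
Coupling ω_s² = ω_c¹ ⇒ overall = 31/108 × -23/63 = -713/6804

-713/6804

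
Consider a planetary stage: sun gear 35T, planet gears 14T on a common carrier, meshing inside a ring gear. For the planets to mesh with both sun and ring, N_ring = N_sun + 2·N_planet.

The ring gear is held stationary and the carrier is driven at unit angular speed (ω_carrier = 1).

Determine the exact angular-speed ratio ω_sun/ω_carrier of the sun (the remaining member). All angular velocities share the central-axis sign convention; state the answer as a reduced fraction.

14/5

N_ring = 35 + 2·14 = 63
35(ω_s−ω_c) = −63(ω_r−ω_c),  ω_r=0, ω_c=1
ω_s = 1 − (63/35)(0−1) = 14/5
ω_s/ω_c = 14/5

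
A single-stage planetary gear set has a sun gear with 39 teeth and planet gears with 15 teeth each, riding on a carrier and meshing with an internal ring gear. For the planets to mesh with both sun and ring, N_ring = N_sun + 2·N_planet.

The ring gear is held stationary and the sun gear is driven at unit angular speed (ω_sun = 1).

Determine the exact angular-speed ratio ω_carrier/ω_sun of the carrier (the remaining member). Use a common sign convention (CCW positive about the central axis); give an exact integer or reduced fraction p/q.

N_ring = 39 + 2·15 = 69
39(ω_s−ω_c) = −69(ω_r−ω_c),  ω_r=0, ω_s=1
39(1−ω_c) = −69(0−ω_c)  ⇒  108ω_c = 39  ⇒  ω_c = 13/36
ω_c/ω_s = 13/36

13/36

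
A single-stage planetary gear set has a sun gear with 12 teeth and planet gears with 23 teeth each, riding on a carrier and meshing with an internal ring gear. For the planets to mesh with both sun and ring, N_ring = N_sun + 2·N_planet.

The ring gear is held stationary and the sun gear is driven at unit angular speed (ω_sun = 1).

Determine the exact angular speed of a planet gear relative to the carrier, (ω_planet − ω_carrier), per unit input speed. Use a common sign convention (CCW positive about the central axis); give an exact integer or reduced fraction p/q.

N_ring = 12 + 2·23 = 58
12(ω_s−ω_c) = −58(ω_r−ω_c),  ω_r=0, ω_s=1
12(1−ω_c) = −58(0−ω_c)  ⇒  70ω_c = 12  ⇒  ω_c = 6/35
sun–planet: 12·(1−6/35) = −23·(ω_p−ω_c)  ⇒  ω_p−ω_c = −(12/23)·(29/35) = -348/805

-348/805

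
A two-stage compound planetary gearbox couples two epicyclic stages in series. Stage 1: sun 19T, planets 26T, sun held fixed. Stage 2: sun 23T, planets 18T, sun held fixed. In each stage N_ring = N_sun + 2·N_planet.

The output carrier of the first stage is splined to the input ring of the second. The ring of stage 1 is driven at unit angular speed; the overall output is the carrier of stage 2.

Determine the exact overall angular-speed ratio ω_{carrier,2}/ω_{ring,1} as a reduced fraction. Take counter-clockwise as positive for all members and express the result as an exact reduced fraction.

4189/7380

Stage 1: N_ring = 19 + 2·26 = 71
Stage 1: 19(ω_s−ω_c) = −71(ω_r−ω_c),  ω_s=0, ω_r=1
Stage 1: 19(0−ω_c) = −71(1−ω_c)  ⇒  90ω_c = 71  ⇒  ω_c = 71/90
  ⇒ ω_c¹/ω_r¹ = 71/90
Stage 2: N_ring = 23 + 2·18 = 59
Stage 2: 23(ω_s−ω_c) = −59(ω_r−ω_c),  ω_s=0, ω_r=1
Stage 2: 23(0−ω_c) = −59(1−ω_c)  ⇒  82ω_c = 59  ⇒  ω_c = 59/82
  ⇒ ω_c²/ω_r² = 59/82
Coupling ω_r² = ω_c¹ ⇒ overall = 71/90 × 59/82 = 4189/7380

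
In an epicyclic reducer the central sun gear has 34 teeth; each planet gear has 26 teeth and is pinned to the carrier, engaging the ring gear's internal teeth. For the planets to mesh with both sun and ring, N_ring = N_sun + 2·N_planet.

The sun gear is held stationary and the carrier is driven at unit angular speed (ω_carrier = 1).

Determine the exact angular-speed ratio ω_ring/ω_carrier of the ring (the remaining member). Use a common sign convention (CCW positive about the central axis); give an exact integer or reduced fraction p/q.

N_ring = 34 + 2·26 = 86
34(ω_s−ω_c) = −86(ω_r−ω_c),  ω_s=0, ω_c=1
ω_r = 1 − (34/86)(0−1) = 60/43
ω_r/ω_c = 60/43

60/43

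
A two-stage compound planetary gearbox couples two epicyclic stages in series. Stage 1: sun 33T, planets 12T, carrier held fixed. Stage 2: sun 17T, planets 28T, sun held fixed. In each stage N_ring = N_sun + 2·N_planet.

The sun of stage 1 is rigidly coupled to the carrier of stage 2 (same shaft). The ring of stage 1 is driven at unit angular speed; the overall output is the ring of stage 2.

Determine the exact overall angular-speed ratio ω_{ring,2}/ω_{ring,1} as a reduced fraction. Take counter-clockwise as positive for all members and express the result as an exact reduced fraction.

Stage 1: N_ring = 33 + 2·12 = 57
Stage 1: 33(ω_s−ω_c) = −57(ω_r−ω_c),  ω_c=0, ω_r=1
Stage 1: ω_s = 0 − (57/33)(1−0) = -19/11
  ⇒ ω_s¹/ω_r¹ = -19/11
Stage 2: N_ring = 17 + 2·28 = 73
Stage 2: 17(ω_s−ω_c) = −73(ω_r−ω_c),  ω_s=0, ω_c=1
Stage 2: ω_r = 1 − (17/73)(0−1) = 90/73
  ⇒ ω_r²/ω_c² = 90/73
Coupling ω_c² = ω_s¹ ⇒ overall = -19/11 × 90/73 = -1710/803

-1710/803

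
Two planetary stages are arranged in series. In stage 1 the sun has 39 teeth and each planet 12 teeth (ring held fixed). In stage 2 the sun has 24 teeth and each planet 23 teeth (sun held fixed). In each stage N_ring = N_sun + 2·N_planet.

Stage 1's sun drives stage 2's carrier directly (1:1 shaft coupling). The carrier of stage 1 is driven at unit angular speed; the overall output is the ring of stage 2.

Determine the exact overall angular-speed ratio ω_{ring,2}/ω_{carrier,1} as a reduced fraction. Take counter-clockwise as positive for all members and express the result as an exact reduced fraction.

Stage 1: N_ring = 39 + 2·12 = 63
Stage 1: 39(ω_s−ω_c) = −63(ω_r−ω_c),  ω_r=0, ω_c=1
Stage 1: ω_s = 1 − (63/39)(0−1) = 34/13
  ⇒ ω_s¹/ω_c¹ = 34/13
Stage 2: N_ring = 24 + 2·23 = 70
Stage 2: 24(ω_s−ω_c) = −70(ω_r−ω_c),  ω_s=0, ω_c=1
Stage 2: ω_r = 1 − (24/70)(0−1) = 47/35
  ⇒ ω_r²/ω_c² = 47/35
Coupling ω_c² = ω_s¹ ⇒ overall = 34/13 × 47/35 = 1598/455

1598/455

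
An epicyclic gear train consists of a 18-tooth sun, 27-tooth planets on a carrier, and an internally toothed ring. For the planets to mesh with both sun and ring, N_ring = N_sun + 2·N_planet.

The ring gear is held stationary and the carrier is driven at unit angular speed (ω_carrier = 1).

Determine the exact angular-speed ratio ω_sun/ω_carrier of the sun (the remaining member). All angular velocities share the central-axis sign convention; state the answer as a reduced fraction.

5

N_ring = 18 + 2·27 = 72
18(ω_s−ω_c) = −72(ω_r−ω_c),  ω_r=0, ω_c=1
ω_s = 1 − (72/18)(0−1) = 5
ω_s/ω_c = 5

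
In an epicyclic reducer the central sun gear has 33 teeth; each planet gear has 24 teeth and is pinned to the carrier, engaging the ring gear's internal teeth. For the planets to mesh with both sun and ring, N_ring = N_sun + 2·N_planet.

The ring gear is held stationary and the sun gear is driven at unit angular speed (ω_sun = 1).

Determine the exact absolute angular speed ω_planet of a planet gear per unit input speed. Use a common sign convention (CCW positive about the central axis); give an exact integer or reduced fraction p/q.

-11/16

N_ring = 33 + 2·24 = 81
33(ω_s−ω_c) = −81(ω_r−ω_c),  ω_r=0, ω_s=1
33(1−ω_c) = −81(0−ω_c)  ⇒  114ω_c = 33  ⇒  ω_c = 11/38
sun–planet: 33·(1−11/38) = −24·(ω_p−ω_c)  ⇒  ω_p−ω_c = −(33/24)·(27/38) = -297/304
ω_p = 11/38 − 297/304 = -11/16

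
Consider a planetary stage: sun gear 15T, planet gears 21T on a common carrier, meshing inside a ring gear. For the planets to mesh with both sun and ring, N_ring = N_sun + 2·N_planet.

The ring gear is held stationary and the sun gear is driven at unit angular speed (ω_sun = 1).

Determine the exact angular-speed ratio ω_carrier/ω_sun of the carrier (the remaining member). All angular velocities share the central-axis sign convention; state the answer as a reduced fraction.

5/24

N_ring = 15 + 2·21 = 57
15(ω_s−ω_c) = −57(ω_r−ω_c),  ω_r=0, ω_s=1
15(1−ω_c) = −57(0−ω_c)  ⇒  72ω_c = 15  ⇒  ω_c = 5/24
ω_c/ω_s = 5/24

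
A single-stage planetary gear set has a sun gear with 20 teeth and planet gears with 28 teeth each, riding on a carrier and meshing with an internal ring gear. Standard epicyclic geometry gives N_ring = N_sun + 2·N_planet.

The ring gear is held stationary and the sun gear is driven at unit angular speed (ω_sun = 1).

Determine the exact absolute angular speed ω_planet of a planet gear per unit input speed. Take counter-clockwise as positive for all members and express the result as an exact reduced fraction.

-5/14

N_ring = 20 + 2·28 = 76
20(ω_s−ω_c) = −76(ω_r−ω_c),  ω_r=0, ω_s=1
20(1−ω_c) = −76(0−ω_c)  ⇒  96ω_c = 20  ⇒  ω_c = 5/24
sun–planet: 20·(1−5/24) = −28·(ω_p−ω_c)  ⇒  ω_p−ω_c = −(20/28)·(19/24) = -95/168
ω_p = 5/24 − 95/168 = -5/14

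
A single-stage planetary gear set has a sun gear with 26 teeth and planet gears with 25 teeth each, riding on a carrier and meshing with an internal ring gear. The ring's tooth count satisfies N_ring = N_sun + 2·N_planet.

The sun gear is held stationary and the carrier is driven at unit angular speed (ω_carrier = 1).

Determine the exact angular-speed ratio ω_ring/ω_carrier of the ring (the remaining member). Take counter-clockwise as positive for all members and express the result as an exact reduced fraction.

51/38

N_ring = 26 + 2·25 = 76
26(ω_s−ω_c) = −76(ω_r−ω_c),  ω_s=0, ω_c=1
ω_r = 1 − (26/76)(0−1) = 51/38
ω_r/ω_c = 51/38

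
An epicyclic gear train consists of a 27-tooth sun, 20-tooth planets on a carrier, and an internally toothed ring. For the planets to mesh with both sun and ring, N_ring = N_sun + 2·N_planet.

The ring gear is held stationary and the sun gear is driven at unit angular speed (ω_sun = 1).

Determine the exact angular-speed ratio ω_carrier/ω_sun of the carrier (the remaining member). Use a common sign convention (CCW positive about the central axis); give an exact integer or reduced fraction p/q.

27/94

N_ring = 27 + 2·20 = 67
27(ω_s−ω_c) = −67(ω_r−ω_c),  ω_r=0, ω_s=1
27(1−ω_c) = −67(0−ω_c)  ⇒  94ω_c = 27  ⇒  ω_c = 27/94
ω_c/ω_s = 27/94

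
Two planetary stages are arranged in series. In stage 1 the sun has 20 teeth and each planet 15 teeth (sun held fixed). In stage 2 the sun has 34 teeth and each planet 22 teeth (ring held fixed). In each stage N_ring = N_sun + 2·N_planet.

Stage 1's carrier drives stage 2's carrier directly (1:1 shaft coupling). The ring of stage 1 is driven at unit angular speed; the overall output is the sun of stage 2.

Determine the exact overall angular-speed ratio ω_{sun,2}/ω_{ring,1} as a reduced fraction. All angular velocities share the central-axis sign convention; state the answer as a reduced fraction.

Stage 1: N_ring = 20 + 2·15 = 50
Stage 1: 20(ω_s−ω_c) = −50(ω_r−ω_c),  ω_s=0, ω_r=1
Stage 1: 20(0−ω_c) = −50(1−ω_c)  ⇒  70ω_c = 50  ⇒  ω_c = 5/7
  ⇒ ω_c¹/ω_r¹ = 5/7
Stage 2: N_ring = 34 + 2·22 = 78
Stage 2: 34(ω_s−ω_c) = −78(ω_r−ω_c),  ω_r=0, ω_c=1
Stage 2: ω_s = 1 − (78/34)(0−1) = 56/17
  ⇒ ω_s²/ω_c² = 56/17
Coupling ω_c² = ω_c¹ ⇒ overall = 5/7 × 56/17 = 40/17

40/17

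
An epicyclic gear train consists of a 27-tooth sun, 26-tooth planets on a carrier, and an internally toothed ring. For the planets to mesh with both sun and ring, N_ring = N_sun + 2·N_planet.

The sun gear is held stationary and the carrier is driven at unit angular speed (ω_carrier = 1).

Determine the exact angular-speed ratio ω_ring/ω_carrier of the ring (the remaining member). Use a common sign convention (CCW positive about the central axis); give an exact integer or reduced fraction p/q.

N_ring = 27 + 2·26 = 79
27(ω_s−ω_c) = −79(ω_r−ω_c),  ω_s=0, ω_c=1
ω_r = 1 − (27/79)(0−1) = 106/79
ω_r/ω_c = 106/79

106/79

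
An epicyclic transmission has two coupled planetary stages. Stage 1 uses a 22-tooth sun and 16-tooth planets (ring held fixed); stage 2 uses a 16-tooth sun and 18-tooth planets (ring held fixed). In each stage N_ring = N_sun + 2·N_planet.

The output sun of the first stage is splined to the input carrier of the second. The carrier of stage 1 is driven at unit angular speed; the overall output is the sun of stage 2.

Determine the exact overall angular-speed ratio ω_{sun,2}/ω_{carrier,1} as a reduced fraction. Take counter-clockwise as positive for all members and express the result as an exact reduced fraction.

Stage 1: N_ring = 22 + 2·16 = 54
Stage 1: 22(ω_s−ω_c) = −54(ω_r−ω_c),  ω_r=0, ω_c=1
Stage 1: ω_s = 1 − (54/22)(0−1) = 38/11
  ⇒ ω_s¹/ω_c¹ = 38/11
Stage 2: N_ring = 16 + 2·18 = 52
Stage 2: 16(ω_s−ω_c) = −52(ω_r−ω_c),  ω_r=0, ω_c=1
Stage 2: ω_s = 1 − (52/16)(0−1) = 17/4
  ⇒ ω_s²/ω_c² = 17/4
Coupling ω_c² = ω_s¹ ⇒ overall = 38/11 × 17/4 = 323/22

323/22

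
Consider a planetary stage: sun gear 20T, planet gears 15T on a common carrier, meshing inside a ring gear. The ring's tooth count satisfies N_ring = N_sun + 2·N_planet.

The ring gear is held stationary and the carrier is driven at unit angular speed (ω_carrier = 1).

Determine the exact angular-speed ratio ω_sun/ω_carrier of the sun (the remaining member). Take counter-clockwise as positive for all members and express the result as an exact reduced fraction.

7/2

N_ring = 20 + 2·15 = 50
20(ω_s−ω_c) = −50(ω_r−ω_c),  ω_r=0, ω_c=1
ω_s = 1 − (50/20)(0−1) = 7/2
ω_s/ω_c = 7/2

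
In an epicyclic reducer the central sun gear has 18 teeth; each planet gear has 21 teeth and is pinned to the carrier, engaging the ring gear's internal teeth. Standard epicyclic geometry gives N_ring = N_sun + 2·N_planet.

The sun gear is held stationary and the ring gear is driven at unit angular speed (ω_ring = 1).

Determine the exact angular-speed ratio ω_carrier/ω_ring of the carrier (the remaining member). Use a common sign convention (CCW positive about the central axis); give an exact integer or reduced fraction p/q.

10/13

N_ring = 18 + 2·21 = 60
18(ω_s−ω_c) = −60(ω_r−ω_c),  ω_s=0, ω_r=1
18(0−ω_c) = −60(1−ω_c)  ⇒  78ω_c = 60  ⇒  ω_c = 10/13
ω_c/ω_r = 10/13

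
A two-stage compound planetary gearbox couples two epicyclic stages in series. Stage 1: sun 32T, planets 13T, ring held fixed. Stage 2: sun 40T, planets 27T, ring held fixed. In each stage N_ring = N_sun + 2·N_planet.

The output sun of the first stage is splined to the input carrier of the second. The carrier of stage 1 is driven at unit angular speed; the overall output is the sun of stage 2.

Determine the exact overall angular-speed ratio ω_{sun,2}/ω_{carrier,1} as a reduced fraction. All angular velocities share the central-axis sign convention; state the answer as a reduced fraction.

Stage 1: N_ring = 32 + 2·13 = 58
Stage 1: 32(ω_s−ω_c) = −58(ω_r−ω_c),  ω_r=0, ω_c=1
Stage 1: ω_s = 1 − (58/32)(0−1) = 45/16
  ⇒ ω_s¹/ω_c¹ = 45/16
Stage 2: N_ring = 40 + 2·27 = 94
Stage 2: 40(ω_s−ω_c) = −94(ω_r−ω_c),  ω_r=0, ω_c=1
Stage 2: ω_s = 1 − (94/40)(0−1) = 67/20
  ⇒ ω_s²/ω_c² = 67/20
Coupling ω_c² = ω_s¹ ⇒ overall = 45/16 × 67/20 = 603/64

603/64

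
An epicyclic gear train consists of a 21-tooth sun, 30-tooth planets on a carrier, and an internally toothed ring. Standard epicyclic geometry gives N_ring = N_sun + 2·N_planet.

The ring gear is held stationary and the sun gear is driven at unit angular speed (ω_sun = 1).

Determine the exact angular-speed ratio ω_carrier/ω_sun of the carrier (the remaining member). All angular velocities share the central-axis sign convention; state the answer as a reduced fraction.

N_ring = 21 + 2·30 = 81
21(ω_s−ω_c) = −81(ω_r−ω_c),  ω_r=0, ω_s=1
21(1−ω_c) = −81(0−ω_c)  ⇒  102ω_c = 21  ⇒  ω_c = 7/34
ω_c/ω_s = 7/34

7/34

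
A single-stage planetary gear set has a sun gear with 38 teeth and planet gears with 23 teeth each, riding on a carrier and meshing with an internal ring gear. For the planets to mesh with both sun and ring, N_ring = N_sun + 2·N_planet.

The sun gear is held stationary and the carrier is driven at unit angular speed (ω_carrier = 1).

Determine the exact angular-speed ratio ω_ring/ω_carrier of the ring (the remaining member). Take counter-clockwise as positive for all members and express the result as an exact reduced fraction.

61/42

N_ring = 38 + 2·23 = 84
38(ω_s−ω_c) = −84(ω_r−ω_c),  ω_s=0, ω_c=1
ω_r = 1 − (38/84)(0−1) = 61/42
ω_r/ω_c = 61/42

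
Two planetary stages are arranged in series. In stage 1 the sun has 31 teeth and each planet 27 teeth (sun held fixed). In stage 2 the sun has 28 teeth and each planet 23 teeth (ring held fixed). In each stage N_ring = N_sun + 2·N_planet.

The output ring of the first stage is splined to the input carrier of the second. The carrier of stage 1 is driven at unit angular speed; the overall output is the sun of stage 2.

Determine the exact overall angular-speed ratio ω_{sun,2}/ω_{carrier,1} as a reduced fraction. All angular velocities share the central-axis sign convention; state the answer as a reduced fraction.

Stage 1: N_ring = 31 + 2·27 = 85
Stage 1: 31(ω_s−ω_c) = −85(ω_r−ω_c),  ω_s=0, ω_c=1
Stage 1: ω_r = 1 − (31/85)(0−1) = 116/85
  ⇒ ω_r¹/ω_c¹ = 116/85
Stage 2: N_ring = 28 + 2·23 = 74
Stage 2: 28(ω_s−ω_c) = −74(ω_r−ω_c),  ω_r=0, ω_c=1
Stage 2: ω_s = 1 − (74/28)(0−1) = 51/14
  ⇒ ω_s²/ω_c² = 51/14
Coupling ω_c² = ω_r¹ ⇒ overall = 116/85 × 51/14 = 174/35

174/35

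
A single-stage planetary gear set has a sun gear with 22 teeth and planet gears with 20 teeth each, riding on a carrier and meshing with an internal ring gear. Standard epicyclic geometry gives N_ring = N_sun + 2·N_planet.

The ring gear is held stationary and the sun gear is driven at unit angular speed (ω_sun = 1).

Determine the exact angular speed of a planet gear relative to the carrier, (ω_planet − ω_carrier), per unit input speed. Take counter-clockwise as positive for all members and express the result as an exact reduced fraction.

N_ring = 22 + 2·20 = 62
22(ω_s−ω_c) = −62(ω_r−ω_c),  ω_r=0, ω_s=1
22(1−ω_c) = −62(0−ω_c)  ⇒  84ω_c = 22  ⇒  ω_c = 11/42
sun–planet: 22·(1−11/42) = −20·(ω_p−ω_c)  ⇒  ω_p−ω_c = −(22/20)·(31/42) = -341/420

-341/420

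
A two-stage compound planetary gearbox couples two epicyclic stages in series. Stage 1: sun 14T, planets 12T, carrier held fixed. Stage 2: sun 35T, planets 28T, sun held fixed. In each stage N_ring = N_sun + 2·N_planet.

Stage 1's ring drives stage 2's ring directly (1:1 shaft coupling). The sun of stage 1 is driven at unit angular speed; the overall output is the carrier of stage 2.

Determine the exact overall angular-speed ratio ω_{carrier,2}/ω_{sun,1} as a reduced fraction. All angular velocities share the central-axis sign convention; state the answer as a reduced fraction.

Stage 1: N_ring = 14 + 2·12 = 38
Stage 1: 14(ω_s−ω_c) = −38(ω_r−ω_c),  ω_c=0, ω_s=1
Stage 1: ω_r = 0 − (14/38)(1−0) = -7/19
  ⇒ ω_r¹/ω_s¹ = -7/19
Stage 2: N_ring = 35 + 2·28 = 91
Stage 2: 35(ω_s−ω_c) = −91(ω_r−ω_c),  ω_s=0, ω_r=1
Stage 2: 35(0−ω_c) = −91(1−ω_c)  ⇒  126ω_c = 91  ⇒  ω_c = 13/18
  ⇒ ω_c²/ω_r² = 13/18
Coupling ω_r² = ω_r¹ ⇒ overall = -7/19 × 13/18 = -91/342

-91/342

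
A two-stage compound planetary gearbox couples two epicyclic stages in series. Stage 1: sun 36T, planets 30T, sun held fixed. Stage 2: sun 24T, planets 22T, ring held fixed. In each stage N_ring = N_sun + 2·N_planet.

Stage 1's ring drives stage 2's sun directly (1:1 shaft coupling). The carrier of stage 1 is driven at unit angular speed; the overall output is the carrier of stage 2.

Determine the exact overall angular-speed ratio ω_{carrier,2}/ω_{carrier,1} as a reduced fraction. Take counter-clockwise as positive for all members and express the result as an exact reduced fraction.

33/92

Stage 1: N_ring = 36 + 2·30 = 96
Stage 1: 36(ω_s−ω_c) = −96(ω_r−ω_c),  ω_s=0, ω_c=1
Stage 1: ω_r = 1 − (36/96)(0−1) = 11/8
  ⇒ ω_r¹/ω_c¹ = 11/8
Stage 2: N_ring = 24 + 2·22 = 68
Stage 2: 24(ω_s−ω_c) = −68(ω_r−ω_c),  ω_r=0, ω_s=1
Stage 2: 24(1−ω_c) = −68(0−ω_c)  ⇒  92ω_c = 24  ⇒  ω_c = 6/23
  ⇒ ω_c²/ω_s² = 6/23
Coupling ω_s² = ω_r¹ ⇒ overall = 11/8 × 6/23 = 33/92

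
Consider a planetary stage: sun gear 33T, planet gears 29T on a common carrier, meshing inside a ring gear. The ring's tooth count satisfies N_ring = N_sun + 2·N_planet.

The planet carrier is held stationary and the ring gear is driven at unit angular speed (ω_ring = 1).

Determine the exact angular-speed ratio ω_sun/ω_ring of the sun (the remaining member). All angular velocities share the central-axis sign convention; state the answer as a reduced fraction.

N_ring = 33 + 2·29 = 91
33(ω_s−ω_c) = −91(ω_r−ω_c),  ω_c=0, ω_r=1
ω_s = 0 − (91/33)(1−0) = -91/33
ω_s/ω_r = -91/33

-91/33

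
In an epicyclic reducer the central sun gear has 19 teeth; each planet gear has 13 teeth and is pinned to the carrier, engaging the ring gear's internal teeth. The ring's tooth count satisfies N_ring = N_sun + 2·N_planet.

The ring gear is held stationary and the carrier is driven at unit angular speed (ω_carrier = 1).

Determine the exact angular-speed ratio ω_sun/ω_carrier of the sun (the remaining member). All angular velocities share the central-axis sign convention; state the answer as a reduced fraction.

N_ring = 19 + 2·13 = 45
19(ω_s−ω_c) = −45(ω_r−ω_c),  ω_r=0, ω_c=1
ω_s = 1 − (45/19)(0−1) = 64/19
ω_s/ω_c = 64/19

64/19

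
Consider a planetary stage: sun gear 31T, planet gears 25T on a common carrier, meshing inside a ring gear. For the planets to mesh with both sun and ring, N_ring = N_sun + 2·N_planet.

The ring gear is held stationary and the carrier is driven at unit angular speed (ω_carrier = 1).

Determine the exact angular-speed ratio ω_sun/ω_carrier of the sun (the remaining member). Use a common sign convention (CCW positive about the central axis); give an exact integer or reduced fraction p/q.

N_ring = 31 + 2·25 = 81
31(ω_s−ω_c) = −81(ω_r−ω_c),  ω_r=0, ω_c=1
ω_s = 1 − (81/31)(0−1) = 112/31
ω_s/ω_c = 112/31

112/31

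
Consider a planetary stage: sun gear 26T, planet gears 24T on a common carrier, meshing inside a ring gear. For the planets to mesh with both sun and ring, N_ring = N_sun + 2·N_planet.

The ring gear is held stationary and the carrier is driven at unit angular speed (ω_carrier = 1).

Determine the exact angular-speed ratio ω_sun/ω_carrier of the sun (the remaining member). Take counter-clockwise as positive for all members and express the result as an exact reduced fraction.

50/13

N_ring = 26 + 2·24 = 74
26(ω_s−ω_c) = −74(ω_r−ω_c),  ω_r=0, ω_c=1
ω_s = 1 − (74/26)(0−1) = 50/13
ω_s/ω_c = 50/13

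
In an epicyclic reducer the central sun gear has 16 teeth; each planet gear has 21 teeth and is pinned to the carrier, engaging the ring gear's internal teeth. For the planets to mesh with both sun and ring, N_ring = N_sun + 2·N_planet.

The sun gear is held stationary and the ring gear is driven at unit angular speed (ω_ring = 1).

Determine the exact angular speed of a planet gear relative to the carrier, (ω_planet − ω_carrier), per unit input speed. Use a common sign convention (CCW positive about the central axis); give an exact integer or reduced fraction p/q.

N_ring = 16 + 2·21 = 58
16(ω_s−ω_c) = −58(ω_r−ω_c),  ω_s=0, ω_r=1
16(0−ω_c) = −58(1−ω_c)  ⇒  74ω_c = 58  ⇒  ω_c = 29/37
sun–planet: 16·(0−29/37) = −21·(ω_p−ω_c)  ⇒  ω_p−ω_c = −(16/21)·(-29/37) = 464/777

464/777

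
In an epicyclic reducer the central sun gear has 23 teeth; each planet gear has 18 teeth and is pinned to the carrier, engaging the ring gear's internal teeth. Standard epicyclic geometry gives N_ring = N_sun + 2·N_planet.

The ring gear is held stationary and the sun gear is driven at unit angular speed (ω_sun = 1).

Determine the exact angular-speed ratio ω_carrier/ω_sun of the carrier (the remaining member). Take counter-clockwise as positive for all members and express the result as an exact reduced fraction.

23/82

N_ring = 23 + 2·18 = 59
23(ω_s−ω_c) = −59(ω_r−ω_c),  ω_r=0, ω_s=1
23(1−ω_c) = −59(0−ω_c)  ⇒  82ω_c = 23  ⇒  ω_c = 23/82
ω_c/ω_s = 23/82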